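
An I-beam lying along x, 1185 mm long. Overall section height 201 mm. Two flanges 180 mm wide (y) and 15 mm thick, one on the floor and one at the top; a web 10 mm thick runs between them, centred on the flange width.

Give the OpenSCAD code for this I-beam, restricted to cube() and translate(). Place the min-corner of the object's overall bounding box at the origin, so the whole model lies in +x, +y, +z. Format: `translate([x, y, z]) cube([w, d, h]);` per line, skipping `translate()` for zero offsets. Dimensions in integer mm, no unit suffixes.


cube([1185, 180, 15]);
translate([0, 85, 15]) cube([1185, 10, 171]);
translate([0, 0, 186]) cube([1185, 180, 15]);


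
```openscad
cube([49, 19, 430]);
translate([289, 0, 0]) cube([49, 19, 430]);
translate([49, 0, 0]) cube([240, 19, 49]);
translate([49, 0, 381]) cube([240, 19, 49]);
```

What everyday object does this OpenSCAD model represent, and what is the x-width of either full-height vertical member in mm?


A picture frame. The border width is 49 mm.

Four thin pieces enclosing a rectangular opening — a picture frame. The two full-height stiles are 430 mm tall; the top rail sits at z = 381 and is 49 mm tall, so the border above the opening is 430 − 381 = 49 mm, matching the stile x-width.


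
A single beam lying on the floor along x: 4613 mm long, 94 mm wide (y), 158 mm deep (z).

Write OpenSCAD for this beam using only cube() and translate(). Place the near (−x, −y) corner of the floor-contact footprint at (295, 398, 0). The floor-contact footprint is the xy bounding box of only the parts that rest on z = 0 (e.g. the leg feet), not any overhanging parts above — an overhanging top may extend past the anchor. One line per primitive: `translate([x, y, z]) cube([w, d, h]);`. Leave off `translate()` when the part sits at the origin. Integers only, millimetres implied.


translate([295, 398, 0]) cube([4613, 94, 158]);


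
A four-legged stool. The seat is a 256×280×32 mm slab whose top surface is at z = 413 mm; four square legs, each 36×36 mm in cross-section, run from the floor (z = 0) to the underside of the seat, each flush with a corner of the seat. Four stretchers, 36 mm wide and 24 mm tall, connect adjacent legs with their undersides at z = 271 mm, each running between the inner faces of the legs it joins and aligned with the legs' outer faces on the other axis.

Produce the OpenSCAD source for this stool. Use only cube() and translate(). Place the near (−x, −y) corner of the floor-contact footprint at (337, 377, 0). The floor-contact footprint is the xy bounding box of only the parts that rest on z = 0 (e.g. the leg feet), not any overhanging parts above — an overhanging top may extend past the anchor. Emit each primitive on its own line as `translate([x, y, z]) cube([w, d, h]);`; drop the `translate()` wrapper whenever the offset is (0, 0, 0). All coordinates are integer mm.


// leg_h = 413 - 32 = 381
// stretcher span = 256 - 2*36 = 184
translate([337, 377, 381]) cube([256, 280, 32]);
translate([337, 377, 0]) cube([36, 36, 381]);
translate([557, 377, 0]) cube([36, 36, 381]);
translate([337, 621, 0]) cube([36, 36, 381]);
translate([557, 621, 0]) cube([36, 36, 381]);
translate([373, 377, 271]) cube([184, 36, 24]);
translate([373, 621, 271]) cube([184, 36, 24]);
translate([337, 413, 271]) cube([36, 208, 24]);
translate([557, 413, 271]) cube([36, 208, 24]);


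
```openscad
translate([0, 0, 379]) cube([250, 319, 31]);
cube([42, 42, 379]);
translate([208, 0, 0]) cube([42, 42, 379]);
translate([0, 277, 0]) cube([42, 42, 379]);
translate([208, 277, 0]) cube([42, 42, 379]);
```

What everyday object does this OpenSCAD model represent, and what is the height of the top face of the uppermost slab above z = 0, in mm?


A stool. The seat height is 410 mm.

A 250×319×31 slab at z = 379 on four corner posts — a stool. The seat top is 379 + 31 = 410 mm.


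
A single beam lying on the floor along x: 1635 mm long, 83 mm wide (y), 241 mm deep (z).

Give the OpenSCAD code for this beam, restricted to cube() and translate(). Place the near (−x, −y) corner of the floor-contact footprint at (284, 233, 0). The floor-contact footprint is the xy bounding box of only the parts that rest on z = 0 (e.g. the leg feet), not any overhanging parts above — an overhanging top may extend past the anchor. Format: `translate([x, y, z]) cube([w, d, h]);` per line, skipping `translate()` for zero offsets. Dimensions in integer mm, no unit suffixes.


translate([284, 233, 0]) cube([1635, 83, 241]);


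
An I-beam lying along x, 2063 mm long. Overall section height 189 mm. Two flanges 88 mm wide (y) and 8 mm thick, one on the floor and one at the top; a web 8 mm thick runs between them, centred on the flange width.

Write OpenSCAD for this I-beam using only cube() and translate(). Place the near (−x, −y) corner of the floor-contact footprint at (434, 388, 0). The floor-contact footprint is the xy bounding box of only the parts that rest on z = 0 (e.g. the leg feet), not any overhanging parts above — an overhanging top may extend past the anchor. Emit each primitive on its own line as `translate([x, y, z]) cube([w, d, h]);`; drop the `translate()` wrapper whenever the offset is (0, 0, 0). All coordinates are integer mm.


translate([434, 388, 0]) cube([2063, 88, 8]);
translate([434, 428, 8]) cube([2063, 8, 173]);
translate([434, 388, 181]) cube([2063, 88, 8]);


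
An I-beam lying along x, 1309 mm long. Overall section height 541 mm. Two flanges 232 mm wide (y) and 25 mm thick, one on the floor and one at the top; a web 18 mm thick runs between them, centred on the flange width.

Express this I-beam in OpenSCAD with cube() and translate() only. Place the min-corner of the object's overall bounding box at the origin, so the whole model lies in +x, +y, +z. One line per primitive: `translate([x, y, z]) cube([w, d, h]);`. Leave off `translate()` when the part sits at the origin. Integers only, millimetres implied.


cube([1309, 232, 25]);
translate([0, 107, 25]) cube([1309, 18, 491]);
translate([0, 0, 516]) cube([1309, 232, 25]);


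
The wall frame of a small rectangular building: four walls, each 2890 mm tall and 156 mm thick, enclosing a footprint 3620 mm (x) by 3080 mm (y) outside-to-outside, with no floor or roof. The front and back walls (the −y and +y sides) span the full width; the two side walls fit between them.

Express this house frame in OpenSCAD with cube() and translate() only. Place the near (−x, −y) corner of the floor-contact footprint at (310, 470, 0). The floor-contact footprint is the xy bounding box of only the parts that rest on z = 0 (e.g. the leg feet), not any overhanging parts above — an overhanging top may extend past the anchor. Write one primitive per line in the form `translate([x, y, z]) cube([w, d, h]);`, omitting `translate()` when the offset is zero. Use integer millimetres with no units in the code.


translate([310, 470, 0]) cube([3620, 156, 2890]);
translate([310, 3394, 0]) cube([3620, 156, 2890]);
translate([310, 626, 0]) cube([156, 2768, 2890]);
translate([3774, 626, 0]) cube([156, 2768, 2890]);


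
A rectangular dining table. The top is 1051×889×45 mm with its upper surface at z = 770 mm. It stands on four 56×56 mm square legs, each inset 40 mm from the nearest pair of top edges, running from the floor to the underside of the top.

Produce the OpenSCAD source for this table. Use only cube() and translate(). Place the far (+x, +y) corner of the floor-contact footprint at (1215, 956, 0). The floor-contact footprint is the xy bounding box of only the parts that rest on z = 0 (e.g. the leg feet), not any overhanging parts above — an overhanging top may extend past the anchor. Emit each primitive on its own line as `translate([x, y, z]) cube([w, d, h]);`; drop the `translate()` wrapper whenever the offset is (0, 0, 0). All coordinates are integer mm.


translate([204, 107, 725]) cube([1051, 889, 45]);
translate([244, 147, 0]) cube([56, 56, 725]);
translate([1159, 147, 0]) cube([56, 56, 725]);
translate([244, 900, 0]) cube([56, 56, 725]);
translate([1159, 900, 0]) cube([56, 56, 725]);


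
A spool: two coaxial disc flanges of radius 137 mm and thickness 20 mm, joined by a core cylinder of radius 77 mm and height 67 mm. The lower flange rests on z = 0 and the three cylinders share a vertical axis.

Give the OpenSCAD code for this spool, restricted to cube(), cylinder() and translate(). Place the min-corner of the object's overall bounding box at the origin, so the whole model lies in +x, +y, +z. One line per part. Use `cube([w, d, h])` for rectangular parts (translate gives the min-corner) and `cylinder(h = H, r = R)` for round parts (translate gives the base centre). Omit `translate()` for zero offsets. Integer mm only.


translate([137, 137, 0]) cylinder(h = 20, r = 137);
translate([137, 137, 20]) cylinder(h = 67, r = 77);
translate([137, 137, 87]) cylinder(h = 20, r = 137);


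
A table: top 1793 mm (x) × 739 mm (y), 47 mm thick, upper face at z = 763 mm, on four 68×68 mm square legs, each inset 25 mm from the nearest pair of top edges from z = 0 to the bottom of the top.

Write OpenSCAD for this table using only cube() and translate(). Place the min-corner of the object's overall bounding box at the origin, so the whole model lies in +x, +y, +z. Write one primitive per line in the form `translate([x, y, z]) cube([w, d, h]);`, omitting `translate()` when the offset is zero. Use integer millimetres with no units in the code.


translate([0, 0, 716]) cube([1793, 739, 47]);
translate([25, 25, 0]) cube([68, 68, 716]);
translate([1700, 25, 0]) cube([68, 68, 716]);
translate([25, 646, 0]) cube([68, 68, 716]);
translate([1700, 646, 0]) cube([68, 68, 716]);


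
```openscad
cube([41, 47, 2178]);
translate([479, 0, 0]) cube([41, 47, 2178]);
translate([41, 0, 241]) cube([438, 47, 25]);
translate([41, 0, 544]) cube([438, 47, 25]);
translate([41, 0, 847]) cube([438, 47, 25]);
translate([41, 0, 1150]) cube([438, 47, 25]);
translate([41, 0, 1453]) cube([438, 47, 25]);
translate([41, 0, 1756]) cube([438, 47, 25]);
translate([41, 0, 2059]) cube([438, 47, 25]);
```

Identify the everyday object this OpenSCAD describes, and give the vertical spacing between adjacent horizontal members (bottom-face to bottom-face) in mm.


A ladder. The rung spacing is 303 mm.

Two tall 41×47 posts with 7 short bars between them — a ladder. Adjacent rungs sit at z = 241 and z = 544, so the spacing is 544 − 241 = 303 mm.


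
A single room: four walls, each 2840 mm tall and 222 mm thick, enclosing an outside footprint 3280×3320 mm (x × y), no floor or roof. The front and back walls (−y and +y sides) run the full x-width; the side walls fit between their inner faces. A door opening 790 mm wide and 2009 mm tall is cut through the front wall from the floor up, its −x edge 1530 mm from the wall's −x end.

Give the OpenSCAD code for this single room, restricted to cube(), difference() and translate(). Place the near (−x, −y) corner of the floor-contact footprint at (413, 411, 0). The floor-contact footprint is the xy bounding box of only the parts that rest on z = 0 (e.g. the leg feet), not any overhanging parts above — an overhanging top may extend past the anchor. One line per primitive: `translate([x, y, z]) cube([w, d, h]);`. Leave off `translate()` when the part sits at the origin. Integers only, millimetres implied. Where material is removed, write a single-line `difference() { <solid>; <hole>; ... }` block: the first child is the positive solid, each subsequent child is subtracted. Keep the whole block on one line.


difference() { translate([413, 411, 0]) cube([3280, 222, 2840]); translate([1943, 411, 0]) cube([790, 222, 2009]); }
translate([413, 3509, 0]) cube([3280, 222, 2840]);
translate([413, 633, 0]) cube([222, 2876, 2840]);
translate([3471, 633, 0]) cube([222, 2876, 2840]);


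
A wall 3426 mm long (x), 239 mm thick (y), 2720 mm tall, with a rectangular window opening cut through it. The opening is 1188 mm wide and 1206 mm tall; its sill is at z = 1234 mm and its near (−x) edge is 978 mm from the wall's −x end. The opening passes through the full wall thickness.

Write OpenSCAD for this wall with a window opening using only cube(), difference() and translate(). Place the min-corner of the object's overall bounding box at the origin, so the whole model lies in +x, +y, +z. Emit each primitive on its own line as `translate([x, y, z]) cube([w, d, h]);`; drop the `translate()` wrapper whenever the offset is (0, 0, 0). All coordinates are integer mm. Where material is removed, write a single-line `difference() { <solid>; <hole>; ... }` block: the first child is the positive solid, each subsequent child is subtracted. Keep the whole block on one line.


difference() { cube([3426, 239, 2720]); translate([978, 0, 1234]) cube([1188, 239, 1206]); }


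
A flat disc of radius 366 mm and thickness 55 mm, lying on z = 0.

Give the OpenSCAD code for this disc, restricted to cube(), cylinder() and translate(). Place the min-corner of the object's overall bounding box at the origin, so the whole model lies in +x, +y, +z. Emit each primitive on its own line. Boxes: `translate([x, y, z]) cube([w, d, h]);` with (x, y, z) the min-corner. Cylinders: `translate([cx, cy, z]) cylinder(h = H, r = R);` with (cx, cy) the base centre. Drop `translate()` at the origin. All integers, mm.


translate([366, 366, 0]) cylinder(h = 55, r = 366);


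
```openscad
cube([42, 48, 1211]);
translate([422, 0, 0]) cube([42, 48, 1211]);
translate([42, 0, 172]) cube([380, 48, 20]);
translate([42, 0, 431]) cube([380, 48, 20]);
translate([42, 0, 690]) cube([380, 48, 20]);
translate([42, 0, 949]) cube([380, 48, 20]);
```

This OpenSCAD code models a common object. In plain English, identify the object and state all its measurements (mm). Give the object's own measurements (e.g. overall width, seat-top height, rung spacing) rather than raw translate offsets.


A straight ladder. Two 42×48 mm vertical rails, 1211 mm tall, stand 464 mm apart (outside-to-outside) with their front faces coplanar on the −y side. 4 rungs, each 48 mm deep and 20 mm tall, span between the inner faces of the rails, front faces flush with the rails. The lowest rung's underside is at z = 172 mm and rungs are spaced 259 mm apart (underside to underside).


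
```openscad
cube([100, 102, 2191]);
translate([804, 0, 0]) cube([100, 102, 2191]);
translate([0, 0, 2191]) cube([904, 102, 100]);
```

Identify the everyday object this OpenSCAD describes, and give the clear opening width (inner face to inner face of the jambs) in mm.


A door frame. The clear opening width is 704 mm.

Two 2191 mm tall posts with a header on top — a door frame. The left jamb is 100 mm wide at x = 0; the right jamb starts at x = 804. The clear opening is 804 − 100 = 704 mm.


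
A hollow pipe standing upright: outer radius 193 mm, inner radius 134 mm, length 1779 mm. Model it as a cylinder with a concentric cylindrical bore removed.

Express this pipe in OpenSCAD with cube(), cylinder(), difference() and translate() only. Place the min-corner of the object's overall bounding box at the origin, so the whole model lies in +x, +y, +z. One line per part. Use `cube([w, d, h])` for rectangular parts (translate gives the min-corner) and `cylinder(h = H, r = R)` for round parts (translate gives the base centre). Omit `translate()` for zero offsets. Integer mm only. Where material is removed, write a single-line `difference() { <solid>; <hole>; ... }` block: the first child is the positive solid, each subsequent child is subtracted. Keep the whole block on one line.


difference() { translate([193, 193, 0]) cylinder(h = 1779, r = 193); translate([193, 193, 0]) cylinder(h = 1779, r = 134); }


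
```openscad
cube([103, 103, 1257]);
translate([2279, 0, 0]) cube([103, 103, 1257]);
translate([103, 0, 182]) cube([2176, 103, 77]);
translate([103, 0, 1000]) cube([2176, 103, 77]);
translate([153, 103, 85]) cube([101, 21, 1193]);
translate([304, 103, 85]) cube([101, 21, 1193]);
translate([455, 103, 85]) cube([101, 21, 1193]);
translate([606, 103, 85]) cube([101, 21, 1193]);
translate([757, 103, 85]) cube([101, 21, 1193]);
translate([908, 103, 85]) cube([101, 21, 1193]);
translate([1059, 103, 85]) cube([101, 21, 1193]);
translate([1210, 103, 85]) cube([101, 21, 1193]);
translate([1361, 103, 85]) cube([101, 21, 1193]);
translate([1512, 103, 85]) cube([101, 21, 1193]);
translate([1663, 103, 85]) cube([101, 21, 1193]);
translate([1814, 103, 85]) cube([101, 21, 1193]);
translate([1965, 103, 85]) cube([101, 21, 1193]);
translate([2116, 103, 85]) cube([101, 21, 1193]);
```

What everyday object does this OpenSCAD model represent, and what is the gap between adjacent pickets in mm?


A fence section. The picket gap is 50 mm.

Two posts, two rails, 14 pickets — a fence section. Span 2176 mm holds 14 pickets of 101 mm with 15 equal gaps: ⌊(2176 − 14·101) / 15⌋ = 50 mm.


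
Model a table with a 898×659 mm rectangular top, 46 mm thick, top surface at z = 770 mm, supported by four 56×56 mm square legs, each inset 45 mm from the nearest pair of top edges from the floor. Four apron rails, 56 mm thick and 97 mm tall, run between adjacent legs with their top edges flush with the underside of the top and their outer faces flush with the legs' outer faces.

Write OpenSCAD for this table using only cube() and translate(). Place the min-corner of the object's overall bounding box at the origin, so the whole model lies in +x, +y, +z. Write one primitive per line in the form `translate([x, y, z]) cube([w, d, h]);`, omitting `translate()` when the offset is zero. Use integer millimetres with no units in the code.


translate([0, 0, 724]) cube([898, 659, 46]);
translate([45, 45, 0]) cube([56, 56, 724]);
translate([797, 45, 0]) cube([56, 56, 724]);
translate([45, 558, 0]) cube([56, 56, 724]);
translate([797, 558, 0]) cube([56, 56, 724]);
translate([101, 45, 627]) cube([696, 56, 97]);
translate([101, 558, 627]) cube([696, 56, 97]);
translate([45, 101, 627]) cube([56, 457, 97]);
translate([797, 101, 627]) cube([56, 457, 97]);


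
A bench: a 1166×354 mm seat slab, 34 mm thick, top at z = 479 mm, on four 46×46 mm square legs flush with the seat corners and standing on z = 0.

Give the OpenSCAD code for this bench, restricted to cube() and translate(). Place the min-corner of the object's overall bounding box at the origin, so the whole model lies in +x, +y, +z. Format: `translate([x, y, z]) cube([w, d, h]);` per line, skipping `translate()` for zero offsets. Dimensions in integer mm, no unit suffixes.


translate([0, 0, 445]) cube([1166, 354, 34]);
cube([46, 46, 445]);
translate([0, 308, 0]) cube([46, 46, 445]);
translate([1120, 0, 0]) cube([46, 46, 445]);
translate([1120, 308, 0]) cube([46, 46, 445]);


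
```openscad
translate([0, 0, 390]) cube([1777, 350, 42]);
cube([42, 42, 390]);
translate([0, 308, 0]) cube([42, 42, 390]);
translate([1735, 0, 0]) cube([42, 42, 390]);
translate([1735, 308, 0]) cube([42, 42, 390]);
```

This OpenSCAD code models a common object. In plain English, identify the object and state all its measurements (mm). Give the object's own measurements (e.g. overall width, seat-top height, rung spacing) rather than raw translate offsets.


A bench: a 1777×350 mm seat slab, 42 mm thick, top at z = 432 mm, on four 42×42 mm square legs flush with the seat corners and standing on z = 0.


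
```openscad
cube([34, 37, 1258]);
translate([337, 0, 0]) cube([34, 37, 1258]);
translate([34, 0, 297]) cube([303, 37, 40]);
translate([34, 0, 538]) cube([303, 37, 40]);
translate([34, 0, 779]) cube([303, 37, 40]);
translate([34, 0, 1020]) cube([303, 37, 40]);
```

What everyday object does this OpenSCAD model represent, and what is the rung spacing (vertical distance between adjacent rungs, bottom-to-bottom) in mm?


A ladder. The rung spacing is 241 mm.

Two tall 34×37 posts with 4 short bars between them — a ladder. Adjacent rungs sit at z = 297 and z = 538, so the spacing is 538 − 297 = 241 mm.


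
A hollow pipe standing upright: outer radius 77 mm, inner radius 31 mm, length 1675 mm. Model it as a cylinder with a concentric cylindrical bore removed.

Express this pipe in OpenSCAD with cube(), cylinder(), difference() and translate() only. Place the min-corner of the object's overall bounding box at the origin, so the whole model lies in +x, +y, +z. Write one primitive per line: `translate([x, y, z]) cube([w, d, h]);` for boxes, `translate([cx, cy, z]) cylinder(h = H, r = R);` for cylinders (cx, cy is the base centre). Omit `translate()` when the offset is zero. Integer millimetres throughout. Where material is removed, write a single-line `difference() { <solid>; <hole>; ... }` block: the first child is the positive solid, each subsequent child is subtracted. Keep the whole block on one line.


difference() { translate([77, 77, 0]) cylinder(h = 1675, r = 77); translate([77, 77, 0]) cylinder(h = 1675, r = 31); }


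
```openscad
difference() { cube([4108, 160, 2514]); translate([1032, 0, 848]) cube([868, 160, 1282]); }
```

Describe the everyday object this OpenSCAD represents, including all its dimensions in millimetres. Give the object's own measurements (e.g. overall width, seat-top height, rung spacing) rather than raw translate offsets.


A wall 4108 mm long (x), 160 mm thick (y), 2514 mm tall, with a rectangular window opening cut through it. The opening is 868 mm wide and 1282 mm tall; its sill is at z = 848 mm and its near (−x) edge is 1032 mm from the wall's −x end. The opening passes through the full wall thickness.


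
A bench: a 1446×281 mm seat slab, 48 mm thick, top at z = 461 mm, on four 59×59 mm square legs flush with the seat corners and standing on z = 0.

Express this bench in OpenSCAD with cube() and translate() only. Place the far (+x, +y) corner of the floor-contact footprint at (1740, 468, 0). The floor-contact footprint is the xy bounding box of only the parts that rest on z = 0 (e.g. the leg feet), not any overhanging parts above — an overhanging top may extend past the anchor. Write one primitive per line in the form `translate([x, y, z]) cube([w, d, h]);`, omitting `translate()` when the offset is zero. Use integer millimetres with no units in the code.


translate([294, 187, 413]) cube([1446, 281, 48]);
translate([294, 187, 0]) cube([59, 59, 413]);
translate([294, 409, 0]) cube([59, 59, 413]);
translate([1681, 187, 0]) cube([59, 59, 413]);
translate([1681, 409, 0]) cube([59, 59, 413]);


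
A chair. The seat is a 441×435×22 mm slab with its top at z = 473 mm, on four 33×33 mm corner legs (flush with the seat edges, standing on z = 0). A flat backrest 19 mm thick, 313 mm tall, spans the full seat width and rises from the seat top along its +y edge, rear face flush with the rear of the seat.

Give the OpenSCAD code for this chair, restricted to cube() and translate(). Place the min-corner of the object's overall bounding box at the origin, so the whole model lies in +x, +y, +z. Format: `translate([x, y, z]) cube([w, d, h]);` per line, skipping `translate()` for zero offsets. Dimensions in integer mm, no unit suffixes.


translate([0, 0, 451]) cube([441, 435, 22]);
cube([33, 33, 451]);
translate([408, 0, 0]) cube([33, 33, 451]);
translate([0, 402, 0]) cube([33, 33, 451]);
translate([408, 402, 0]) cube([33, 33, 451]);
translate([0, 416, 473]) cube([441, 19, 313]);


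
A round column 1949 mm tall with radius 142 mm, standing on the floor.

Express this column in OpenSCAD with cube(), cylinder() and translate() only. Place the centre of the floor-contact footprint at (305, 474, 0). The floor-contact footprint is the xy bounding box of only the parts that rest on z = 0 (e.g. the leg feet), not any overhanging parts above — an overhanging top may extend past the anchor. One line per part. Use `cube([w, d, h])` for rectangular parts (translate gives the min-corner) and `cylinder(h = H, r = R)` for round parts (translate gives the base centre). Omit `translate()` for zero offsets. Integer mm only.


translate([305, 474, 0]) cylinder(h = 1949, r = 142);


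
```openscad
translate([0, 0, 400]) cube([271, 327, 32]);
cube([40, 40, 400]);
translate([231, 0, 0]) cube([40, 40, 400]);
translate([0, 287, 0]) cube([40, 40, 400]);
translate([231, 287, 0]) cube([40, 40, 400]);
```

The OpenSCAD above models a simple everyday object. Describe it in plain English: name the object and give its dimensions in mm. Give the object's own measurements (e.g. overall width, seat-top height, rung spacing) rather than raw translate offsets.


A four-legged stool. The seat is a 271×327×32 mm slab whose top surface is at z = 432 mm; four square legs, each 40×40 mm in cross-section, run from the floor (z = 0) to the underside of the seat, each flush with a corner of the seat.


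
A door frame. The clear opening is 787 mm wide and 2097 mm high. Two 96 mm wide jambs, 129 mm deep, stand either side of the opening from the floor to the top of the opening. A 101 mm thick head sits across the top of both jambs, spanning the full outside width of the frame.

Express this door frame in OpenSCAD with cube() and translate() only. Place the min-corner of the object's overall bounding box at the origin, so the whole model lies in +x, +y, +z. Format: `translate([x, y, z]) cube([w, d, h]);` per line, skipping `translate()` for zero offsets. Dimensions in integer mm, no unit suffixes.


cube([96, 129, 2097]);
translate([883, 0, 0]) cube([96, 129, 2097]);
translate([0, 0, 2097]) cube([979, 129, 101]);


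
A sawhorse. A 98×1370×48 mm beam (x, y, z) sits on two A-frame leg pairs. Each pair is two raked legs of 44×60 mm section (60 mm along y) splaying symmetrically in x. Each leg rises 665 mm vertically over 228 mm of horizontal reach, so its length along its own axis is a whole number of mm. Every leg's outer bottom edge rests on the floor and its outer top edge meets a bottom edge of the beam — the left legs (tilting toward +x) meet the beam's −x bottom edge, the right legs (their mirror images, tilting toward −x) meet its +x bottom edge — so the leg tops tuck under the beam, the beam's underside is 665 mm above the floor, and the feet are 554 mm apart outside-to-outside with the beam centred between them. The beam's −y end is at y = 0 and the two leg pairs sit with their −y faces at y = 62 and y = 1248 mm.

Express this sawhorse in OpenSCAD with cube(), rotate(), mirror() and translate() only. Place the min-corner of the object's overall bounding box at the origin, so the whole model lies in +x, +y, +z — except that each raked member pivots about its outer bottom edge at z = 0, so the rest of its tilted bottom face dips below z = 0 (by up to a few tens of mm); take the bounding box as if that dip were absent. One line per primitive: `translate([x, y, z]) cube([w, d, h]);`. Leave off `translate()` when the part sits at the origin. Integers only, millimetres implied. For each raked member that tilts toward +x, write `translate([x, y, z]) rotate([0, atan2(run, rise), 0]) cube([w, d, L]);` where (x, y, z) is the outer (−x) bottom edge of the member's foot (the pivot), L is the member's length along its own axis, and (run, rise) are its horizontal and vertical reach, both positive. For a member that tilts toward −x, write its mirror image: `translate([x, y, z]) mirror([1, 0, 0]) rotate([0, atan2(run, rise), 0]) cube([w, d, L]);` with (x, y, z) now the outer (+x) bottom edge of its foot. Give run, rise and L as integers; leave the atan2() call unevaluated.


// leg length = √(228² + 665²) = 703
// right-leg outer foot x = 2·228 + 98 = 554
// beam min-corner = (228, 0, 665)
translate([228, 0, 665]) cube([98, 1370, 48]);
translate([0, 62, 0]) rotate([0, atan2(228, 665), 0]) cube([44, 60, 703]);
translate([554, 62, 0]) mirror([1, 0, 0]) rotate([0, atan2(228, 665), 0]) cube([44, 60, 703]);
translate([0, 1248, 0]) rotate([0, atan2(228, 665), 0]) cube([44, 60, 703]);
translate([554, 1248, 0]) mirror([1, 0, 0]) rotate([0, atan2(228, 665), 0]) cube([44, 60, 703]);


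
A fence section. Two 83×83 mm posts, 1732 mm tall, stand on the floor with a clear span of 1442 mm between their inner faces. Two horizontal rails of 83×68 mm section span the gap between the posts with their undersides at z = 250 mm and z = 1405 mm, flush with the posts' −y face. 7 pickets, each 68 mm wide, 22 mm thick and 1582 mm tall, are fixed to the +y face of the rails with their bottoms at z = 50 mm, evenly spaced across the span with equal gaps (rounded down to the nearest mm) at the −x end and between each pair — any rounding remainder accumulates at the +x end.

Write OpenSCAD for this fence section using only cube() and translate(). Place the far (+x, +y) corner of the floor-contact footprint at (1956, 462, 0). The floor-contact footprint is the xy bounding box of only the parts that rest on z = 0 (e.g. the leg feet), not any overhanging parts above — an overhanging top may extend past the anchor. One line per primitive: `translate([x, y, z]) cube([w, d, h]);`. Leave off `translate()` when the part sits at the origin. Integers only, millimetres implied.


translate([348, 379, 0]) cube([83, 83, 1732]);
translate([1873, 379, 0]) cube([83, 83, 1732]);
translate([431, 379, 250]) cube([1442, 83, 68]);
translate([431, 379, 1405]) cube([1442, 83, 68]);
translate([551, 462, 50]) cube([68, 22, 1582]);
translate([739, 462, 50]) cube([68, 22, 1582]);
translate([927, 462, 50]) cube([68, 22, 1582]);
translate([1115, 462, 50]) cube([68, 22, 1582]);
translate([1303, 462, 50]) cube([68, 22, 1582]);
translate([1491, 462, 50]) cube([68, 22, 1582]);
translate([1679, 462, 50]) cube([68, 22, 1582]);


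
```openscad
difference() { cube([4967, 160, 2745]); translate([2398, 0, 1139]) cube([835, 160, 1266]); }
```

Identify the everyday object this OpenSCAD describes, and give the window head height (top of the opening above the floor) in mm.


A wall with a window opening. The window head height is 2405 mm.

A wall with a rectangular opening subtracted — a window. Sill at z = 1139, opening 1266 mm tall, so the head is at 1139 + 1266 = 2405 mm.


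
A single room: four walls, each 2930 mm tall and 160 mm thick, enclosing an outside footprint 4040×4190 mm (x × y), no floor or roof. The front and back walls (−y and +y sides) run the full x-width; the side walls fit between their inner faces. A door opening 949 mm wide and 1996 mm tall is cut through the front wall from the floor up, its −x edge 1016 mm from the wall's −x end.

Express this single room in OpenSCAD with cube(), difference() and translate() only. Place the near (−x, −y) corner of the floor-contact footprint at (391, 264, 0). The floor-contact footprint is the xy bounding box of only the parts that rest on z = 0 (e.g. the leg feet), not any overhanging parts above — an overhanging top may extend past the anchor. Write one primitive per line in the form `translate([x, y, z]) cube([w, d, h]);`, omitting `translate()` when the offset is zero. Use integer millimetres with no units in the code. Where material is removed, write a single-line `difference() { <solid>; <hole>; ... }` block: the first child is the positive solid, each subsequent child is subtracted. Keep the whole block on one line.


difference() { translate([391, 264, 0]) cube([4040, 160, 2930]); translate([1407, 264, 0]) cube([949, 160, 1996]); }
translate([391, 4294, 0]) cube([4040, 160, 2930]);
translate([391, 424, 0]) cube([160, 3870, 2930]);
translate([4271, 424, 0]) cube([160, 3870, 2930]);


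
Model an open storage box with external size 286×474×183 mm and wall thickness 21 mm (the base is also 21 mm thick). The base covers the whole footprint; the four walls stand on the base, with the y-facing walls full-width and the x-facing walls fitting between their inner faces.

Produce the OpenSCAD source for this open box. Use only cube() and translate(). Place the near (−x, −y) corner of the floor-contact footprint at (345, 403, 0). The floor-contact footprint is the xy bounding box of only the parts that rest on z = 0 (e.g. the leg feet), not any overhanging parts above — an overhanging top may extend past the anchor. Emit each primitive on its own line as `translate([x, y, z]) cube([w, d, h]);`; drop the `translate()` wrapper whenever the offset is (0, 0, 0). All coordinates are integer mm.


translate([345, 403, 0]) cube([286, 474, 21]);
translate([345, 403, 21]) cube([286, 21, 162]);
translate([345, 856, 21]) cube([286, 21, 162]);
translate([345, 424, 21]) cube([21, 432, 162]);
translate([610, 424, 21]) cube([21, 432, 162]);


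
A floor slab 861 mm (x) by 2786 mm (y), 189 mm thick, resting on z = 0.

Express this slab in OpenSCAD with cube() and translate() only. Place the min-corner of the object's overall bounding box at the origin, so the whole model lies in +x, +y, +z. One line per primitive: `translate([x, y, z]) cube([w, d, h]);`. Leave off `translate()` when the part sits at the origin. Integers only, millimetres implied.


cube([861, 2786, 189]);


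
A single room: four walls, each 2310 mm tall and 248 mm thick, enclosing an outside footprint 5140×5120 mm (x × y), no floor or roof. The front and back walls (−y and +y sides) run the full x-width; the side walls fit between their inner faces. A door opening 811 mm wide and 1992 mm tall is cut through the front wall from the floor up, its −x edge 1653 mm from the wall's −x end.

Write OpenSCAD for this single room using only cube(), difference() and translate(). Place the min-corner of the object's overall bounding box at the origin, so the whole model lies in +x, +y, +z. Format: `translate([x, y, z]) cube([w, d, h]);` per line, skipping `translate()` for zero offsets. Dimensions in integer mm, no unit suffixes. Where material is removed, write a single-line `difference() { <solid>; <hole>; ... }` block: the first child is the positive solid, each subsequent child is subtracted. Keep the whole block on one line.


difference() { cube([5140, 248, 2310]); translate([1653, 0, 0]) cube([811, 248, 1992]); }
translate([0, 4872, 0]) cube([5140, 248, 2310]);
translate([0, 248, 0]) cube([248, 4624, 2310]);
translate([4892, 248, 0]) cube([248, 4624, 2310]);


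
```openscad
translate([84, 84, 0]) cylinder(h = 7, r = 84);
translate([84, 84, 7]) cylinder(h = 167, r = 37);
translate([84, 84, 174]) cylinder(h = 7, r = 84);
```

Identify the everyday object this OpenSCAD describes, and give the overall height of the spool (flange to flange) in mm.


A spool. The overall height is 181 mm.

Three coaxial cylinders, large–small–large — a spool. Two 7 mm flanges and a 167 mm core give 7 + 167 + 7 = 181 mm.


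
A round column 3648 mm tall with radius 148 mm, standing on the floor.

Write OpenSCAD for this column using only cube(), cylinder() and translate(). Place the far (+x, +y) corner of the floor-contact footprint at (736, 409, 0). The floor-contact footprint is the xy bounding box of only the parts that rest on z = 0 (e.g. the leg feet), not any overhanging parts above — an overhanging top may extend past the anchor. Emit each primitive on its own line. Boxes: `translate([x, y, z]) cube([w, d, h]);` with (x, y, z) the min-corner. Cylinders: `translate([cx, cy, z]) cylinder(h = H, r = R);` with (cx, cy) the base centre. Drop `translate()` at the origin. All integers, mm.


translate([588, 261, 0]) cylinder(h = 3648, r = 148);


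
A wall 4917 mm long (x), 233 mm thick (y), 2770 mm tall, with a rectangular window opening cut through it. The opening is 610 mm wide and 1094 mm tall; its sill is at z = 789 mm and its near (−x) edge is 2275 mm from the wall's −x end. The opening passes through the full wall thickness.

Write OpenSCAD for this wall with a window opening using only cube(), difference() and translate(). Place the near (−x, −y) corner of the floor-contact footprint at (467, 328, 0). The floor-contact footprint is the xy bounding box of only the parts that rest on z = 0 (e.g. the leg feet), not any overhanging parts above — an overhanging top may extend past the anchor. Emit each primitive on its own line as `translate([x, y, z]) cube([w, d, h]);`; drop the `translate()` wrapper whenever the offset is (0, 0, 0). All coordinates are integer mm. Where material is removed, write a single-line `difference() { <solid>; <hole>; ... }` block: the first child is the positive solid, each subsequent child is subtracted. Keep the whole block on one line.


difference() { translate([467, 328, 0]) cube([4917, 233, 2770]); translate([2742, 328, 789]) cube([610, 233, 1094]); }


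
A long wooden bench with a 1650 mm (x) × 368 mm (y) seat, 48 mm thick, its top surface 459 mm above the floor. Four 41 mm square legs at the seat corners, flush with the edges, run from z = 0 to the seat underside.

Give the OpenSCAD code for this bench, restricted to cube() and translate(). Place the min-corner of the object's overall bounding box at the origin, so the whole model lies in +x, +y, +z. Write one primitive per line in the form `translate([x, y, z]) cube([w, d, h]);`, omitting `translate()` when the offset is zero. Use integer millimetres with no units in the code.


translate([0, 0, 411]) cube([1650, 368, 48]);
cube([41, 41, 411]);
translate([0, 327, 0]) cube([41, 41, 411]);
translate([1609, 0, 0]) cube([41, 41, 411]);
translate([1609, 327, 0]) cube([41, 41, 411]);


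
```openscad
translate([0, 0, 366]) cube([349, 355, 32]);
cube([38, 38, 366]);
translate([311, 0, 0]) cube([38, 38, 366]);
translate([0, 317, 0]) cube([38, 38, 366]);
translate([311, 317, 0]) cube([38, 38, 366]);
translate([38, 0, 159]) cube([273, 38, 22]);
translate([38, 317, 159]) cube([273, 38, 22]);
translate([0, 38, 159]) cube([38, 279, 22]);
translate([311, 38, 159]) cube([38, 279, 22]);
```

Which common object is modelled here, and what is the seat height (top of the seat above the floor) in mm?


A stool. The seat height is 398 mm.

A 349×355×32 slab at z = 366 on four corner posts — a stool. The seat top is 366 + 32 = 398 mm.


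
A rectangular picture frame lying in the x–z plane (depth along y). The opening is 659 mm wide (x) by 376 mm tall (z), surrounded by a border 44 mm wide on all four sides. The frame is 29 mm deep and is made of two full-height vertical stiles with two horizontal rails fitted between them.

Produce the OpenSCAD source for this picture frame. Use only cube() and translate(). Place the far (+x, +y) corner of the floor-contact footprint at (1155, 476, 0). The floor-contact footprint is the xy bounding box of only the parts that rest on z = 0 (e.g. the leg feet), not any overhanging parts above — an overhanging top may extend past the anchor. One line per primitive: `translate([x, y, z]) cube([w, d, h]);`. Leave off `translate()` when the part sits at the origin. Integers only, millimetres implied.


translate([408, 447, 0]) cube([44, 29, 464]);
translate([1111, 447, 0]) cube([44, 29, 464]);
translate([452, 447, 0]) cube([659, 29, 44]);
translate([452, 447, 420]) cube([659, 29, 44]);


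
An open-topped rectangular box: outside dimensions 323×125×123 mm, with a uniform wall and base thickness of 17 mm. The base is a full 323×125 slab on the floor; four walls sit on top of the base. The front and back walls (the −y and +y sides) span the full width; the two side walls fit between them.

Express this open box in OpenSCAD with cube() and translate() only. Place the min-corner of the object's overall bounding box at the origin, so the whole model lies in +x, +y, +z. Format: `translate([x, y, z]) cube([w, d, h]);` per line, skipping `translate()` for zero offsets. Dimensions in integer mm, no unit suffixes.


cube([323, 125, 17]);
translate([0, 0, 17]) cube([323, 17, 106]);
translate([0, 108, 17]) cube([323, 17, 106]);
translate([0, 17, 17]) cube([17, 91, 106]);
translate([306, 17, 17]) cube([17, 91, 106]);


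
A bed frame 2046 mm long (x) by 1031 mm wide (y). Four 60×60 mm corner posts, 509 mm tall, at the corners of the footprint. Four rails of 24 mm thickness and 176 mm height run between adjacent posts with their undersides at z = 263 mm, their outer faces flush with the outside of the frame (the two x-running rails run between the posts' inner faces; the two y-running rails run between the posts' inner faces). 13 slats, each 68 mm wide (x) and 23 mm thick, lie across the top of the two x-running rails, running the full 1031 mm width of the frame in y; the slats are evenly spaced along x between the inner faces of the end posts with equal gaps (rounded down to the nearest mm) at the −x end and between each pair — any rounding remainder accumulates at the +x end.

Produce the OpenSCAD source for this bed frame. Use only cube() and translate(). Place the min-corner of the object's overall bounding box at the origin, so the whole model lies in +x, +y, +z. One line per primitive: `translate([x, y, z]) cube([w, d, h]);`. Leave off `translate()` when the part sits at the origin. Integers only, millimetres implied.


cube([60, 60, 509]);
translate([0, 971, 0]) cube([60, 60, 509]);
translate([1986, 0, 0]) cube([60, 60, 509]);
translate([1986, 971, 0]) cube([60, 60, 509]);
translate([60, 0, 263]) cube([1926, 24, 176]);
translate([60, 1007, 263]) cube([1926, 24, 176]);
translate([0, 60, 263]) cube([24, 911, 176]);
translate([2022, 60, 263]) cube([24, 911, 176]);
translate([134, 0, 439]) cube([68, 1031, 23]);
translate([276, 0, 439]) cube([68, 1031, 23]);
translate([418, 0, 439]) cube([68, 1031, 23]);
translate([560, 0, 439]) cube([68, 1031, 23]);
translate([702, 0, 439]) cube([68, 1031, 23]);
translate([844, 0, 439]) cube([68, 1031, 23]);
translate([986, 0, 439]) cube([68, 1031, 23]);
translate([1128, 0, 439]) cube([68, 1031, 23]);
translate([1270, 0, 439]) cube([68, 1031, 23]);
translate([1412, 0, 439]) cube([68, 1031, 23]);
translate([1554, 0, 439]) cube([68, 1031, 23]);
translate([1696, 0, 439]) cube([68, 1031, 23]);
translate([1838, 0, 439]) cube([68, 1031, 23]);
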